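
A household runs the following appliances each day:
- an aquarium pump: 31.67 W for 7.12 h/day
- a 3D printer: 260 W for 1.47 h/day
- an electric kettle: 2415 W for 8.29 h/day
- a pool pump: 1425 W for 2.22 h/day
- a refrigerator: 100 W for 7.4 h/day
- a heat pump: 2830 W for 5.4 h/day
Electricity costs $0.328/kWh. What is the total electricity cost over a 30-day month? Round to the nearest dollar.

$392

aquarium pump: 31.67 W × 7.12 h × 30 d = 6,765 Wh = 6.765 kWh
3D printer: 260 W × 1.47 h × 30 d = 11,466 Wh = 11.47 kWh
electric kettle: 2415 W × 8.29 h × 30 d = 600,610 Wh = 600.6 kWh
pool pump: 1425 W × 2.22 h × 30 d = 94,905 Wh = 94.91 kWh
refrigerator: 100 W × 7.4 h × 30 d = 22,200 Wh = 22.2 kWh
heat pump: 2830 W × 5.4 h × 30 d = 458,460 Wh = 458.5 kWh
Total energy = 6.765 + 11.47 + 600.6 + 94.91 + 22.2 + 458.5 = 1,194 kWh
Cost = 1,194 kWh × $0.328 = $391.77 ≈ $392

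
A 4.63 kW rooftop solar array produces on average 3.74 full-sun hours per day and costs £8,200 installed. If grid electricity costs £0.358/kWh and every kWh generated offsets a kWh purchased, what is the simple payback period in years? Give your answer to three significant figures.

Daily generation = 4.63 kW × 3.74 h = 17.32 kWh
Annual generation = 17.32 × 365 = 6320.4 kWh
Annual savings = 6320.4 × £0.358 = £2,262.71
Payback = £8,200 / £2,262.71 = 3.62 years

3.62 years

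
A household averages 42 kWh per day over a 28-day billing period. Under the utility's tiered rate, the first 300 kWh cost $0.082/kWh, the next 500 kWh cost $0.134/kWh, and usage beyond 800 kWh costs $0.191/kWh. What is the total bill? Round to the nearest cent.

Usage = 42 kWh/day × 28 days = 1176 kWh
First 300 kWh × $0.082 = $24.60
Next 500 kWh × $0.134 = $67.00
Remaining 376 kWh × $0.191 = $71.82
Total = $163.42

$163.42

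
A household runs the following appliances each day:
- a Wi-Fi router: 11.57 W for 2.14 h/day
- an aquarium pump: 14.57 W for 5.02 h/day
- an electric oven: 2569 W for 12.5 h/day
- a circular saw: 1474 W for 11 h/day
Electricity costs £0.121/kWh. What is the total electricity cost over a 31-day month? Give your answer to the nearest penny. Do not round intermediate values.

Wi-Fi router: 11.57 W × 2.14 h × 31 d = 768 Wh = 0.7676 kWh
aquarium pump: 14.57 W × 5.02 h × 31 d = 2,267 Wh = 2.267 kWh
electric oven: 2569 W × 12.5 h × 31 d = 995,488 Wh = 995.5 kWh
circular saw: 1474 W × 11 h × 31 d = 502,634 Wh = 502.6 kWh
Total energy = 0.7676 + 2.267 + 995.5 + 502.6 = 1,501 kWh
Cost = 1,501 kWh × £0.121 = £181.64

£181.64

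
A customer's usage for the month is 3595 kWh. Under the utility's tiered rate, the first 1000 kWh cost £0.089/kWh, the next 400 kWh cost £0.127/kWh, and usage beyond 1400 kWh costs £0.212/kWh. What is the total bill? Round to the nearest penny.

First 1000 kWh × £0.089 = £89.00
Next 400 kWh × £0.127 = £50.80
Remaining 2195 kWh × £0.212 = £465.34
Total = £605.14

£605.14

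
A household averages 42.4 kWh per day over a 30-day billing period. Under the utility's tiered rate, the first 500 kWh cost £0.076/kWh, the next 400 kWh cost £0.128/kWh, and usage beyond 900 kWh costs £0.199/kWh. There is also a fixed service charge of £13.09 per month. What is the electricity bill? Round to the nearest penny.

£176.32

Usage = 42.4 kWh/day × 30 days = 1272 kWh
First 500 kWh × £0.076 = £38.00
Next 400 kWh × £0.128 = £51.20
Remaining 372 kWh × £0.199 = £74.03
Energy charge = £163.23; + service £13.09 = £176.32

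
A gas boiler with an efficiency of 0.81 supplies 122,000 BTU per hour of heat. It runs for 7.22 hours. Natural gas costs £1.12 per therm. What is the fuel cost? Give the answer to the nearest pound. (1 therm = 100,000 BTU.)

£12

Heat delivered = 122,000 BTU/h × 7.22 h = 880,840 BTU
Gas input = 880,840 / 0.81 = 1,087,457 BTU
= 1,087,457 / 100,000 = 10.87 therm
Cost = 10.87 × £1.12/therm = £12.18 ≈ £12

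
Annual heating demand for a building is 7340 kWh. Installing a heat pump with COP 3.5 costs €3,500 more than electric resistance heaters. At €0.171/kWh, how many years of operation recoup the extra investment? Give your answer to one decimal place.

3.9 years

Resistance: 7340 kWh × €0.171 = €1,255.14/yr
Heat pump: 7340 / 3.5 = 2097 kWh in → × €0.171 = €358.61/yr
Annual savings = €896.53
Payback = €3,500 / €896.53 = 3.9 years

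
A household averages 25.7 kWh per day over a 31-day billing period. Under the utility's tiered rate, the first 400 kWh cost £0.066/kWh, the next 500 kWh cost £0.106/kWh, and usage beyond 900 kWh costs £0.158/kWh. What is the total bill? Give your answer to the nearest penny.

Usage = 25.7 kWh/day × 31 days = 796.7 kWh
First 400 kWh × £0.066 = £26.40
Next 396.7 kWh × £0.106 = £42.05
Remaining tier: 0 kWh (not reached)
Total = £68.45

£68.45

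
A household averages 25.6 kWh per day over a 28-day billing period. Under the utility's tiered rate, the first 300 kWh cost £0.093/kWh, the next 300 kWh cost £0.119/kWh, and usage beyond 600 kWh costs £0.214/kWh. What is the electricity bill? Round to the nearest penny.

£88.60

Usage = 25.6 kWh/day × 28 days = 716.8 kWh
First 300 kWh × £0.093 = £27.90
Next 300 kWh × £0.119 = £35.70
Remaining 116.8 kWh × £0.214 = £25.00
Total = £88.60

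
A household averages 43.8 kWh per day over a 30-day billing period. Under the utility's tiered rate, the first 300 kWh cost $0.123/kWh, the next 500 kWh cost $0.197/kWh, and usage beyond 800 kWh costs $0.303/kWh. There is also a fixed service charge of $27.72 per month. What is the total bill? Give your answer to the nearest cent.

$318.86

Usage = 43.8 kWh/day × 30 days = 1314 kWh
First 300 kWh × $0.123 = $36.90
Next 500 kWh × $0.197 = $98.50
Remaining 514 kWh × $0.303 = $155.74
Energy charge = $291.14; + service $27.72 = $318.86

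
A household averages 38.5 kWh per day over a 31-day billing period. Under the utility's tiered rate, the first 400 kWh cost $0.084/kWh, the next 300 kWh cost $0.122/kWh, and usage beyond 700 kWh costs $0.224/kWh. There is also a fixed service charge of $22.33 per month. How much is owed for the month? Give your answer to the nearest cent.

$203.07

Usage = 38.5 kWh/day × 31 days = 1193.5 kWh
First 400 kWh × $0.084 = $33.60
Next 300 kWh × $0.122 = $36.60
Remaining 493.5 kWh × $0.224 = $110.54
Energy charge = $180.74; + service $22.33 = $203.07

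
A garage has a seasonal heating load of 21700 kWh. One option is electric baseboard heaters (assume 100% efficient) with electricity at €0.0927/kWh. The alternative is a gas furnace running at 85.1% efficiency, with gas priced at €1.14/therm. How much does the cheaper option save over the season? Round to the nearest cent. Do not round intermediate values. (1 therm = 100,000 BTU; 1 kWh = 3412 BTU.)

Heat load = 21700 kWh × 3412 = 74,040,400 BTU
Gas: input = 74,040,400 / 0.851 = 87,003,995 BTU = 870 therm → 870 × €1.14 = €991.85
Electric: 74,040,400 BTU / 3412 = 21,700 kWh → × €0.0927 = €2,011.59
Difference = |€991.85 − €2,011.59| = €1,019.74

€1019.74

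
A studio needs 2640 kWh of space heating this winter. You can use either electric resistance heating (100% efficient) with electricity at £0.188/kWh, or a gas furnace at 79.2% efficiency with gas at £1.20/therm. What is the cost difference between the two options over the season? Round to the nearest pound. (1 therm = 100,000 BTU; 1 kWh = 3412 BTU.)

Heat load = 2640 kWh × 3412 = 9,007,680 BTU
Gas: input = 9,007,680 / 0.792 = 11,373,333 BTU = 113.7 therm → 113.7 × £1.20 = £136.48
Electric: 9,007,680 BTU / 3412 = 2,640 kWh → × £0.188 = £496.32
Difference = |£136.48 − £496.32| = £359.84 ≈ £360

£360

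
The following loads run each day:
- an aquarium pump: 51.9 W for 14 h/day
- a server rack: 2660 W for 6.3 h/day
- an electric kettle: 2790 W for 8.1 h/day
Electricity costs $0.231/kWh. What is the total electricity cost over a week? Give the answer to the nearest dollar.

aquarium pump: 51.9 W × 14 h × 7 d = 5,086 Wh = 5.086 kWh
server rack: 2660 W × 6.3 h × 7 d = 117,306 Wh = 117.3 kWh
electric kettle: 2790 W × 8.1 h × 7 d = 158,193 Wh = 158.2 kWh
Total energy = 5.086 + 117.3 + 158.2 = 280.6 kWh
Cost = 280.6 kWh × $0.231 = $64.82 ≈ $65

$65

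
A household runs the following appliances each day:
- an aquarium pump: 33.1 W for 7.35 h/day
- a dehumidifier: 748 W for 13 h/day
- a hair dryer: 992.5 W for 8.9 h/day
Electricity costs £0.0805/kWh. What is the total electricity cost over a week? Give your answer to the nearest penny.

aquarium pump: 33.1 W × 7.35 h × 7 d = 1,703 Wh = 1.703 kWh
dehumidifier: 748 W × 13 h × 7 d = 68,068 Wh = 68.07 kWh
hair dryer: 992.5 W × 8.9 h × 7 d = 61,833 Wh = 61.83 kWh
Total energy = 1.703 + 68.07 + 61.83 = 131.6 kWh
Cost = 131.6 kWh × £0.0805 = £10.59

£10.59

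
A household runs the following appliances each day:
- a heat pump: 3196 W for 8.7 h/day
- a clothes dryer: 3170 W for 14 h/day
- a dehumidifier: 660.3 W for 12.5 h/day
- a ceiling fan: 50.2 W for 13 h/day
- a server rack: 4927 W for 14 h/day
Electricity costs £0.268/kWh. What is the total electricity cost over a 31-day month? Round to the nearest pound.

£1247

heat pump: 3196 W × 8.7 h × 31 d = 861,961 Wh = 862 kWh
clothes dryer: 3170 W × 14 h × 31 d = 1,375,780 Wh = 1,376 kWh
dehumidifier: 660.3 W × 12.5 h × 31 d = 255,866 Wh = 255.9 kWh
ceiling fan: 50.2 W × 13 h × 31 d = 20,231 Wh = 20.23 kWh
server rack: 4927 W × 14 h × 31 d = 2,138,318 Wh = 2,138 kWh
Total energy = 862 + 1,376 + 255.9 + 20.23 + 2,138 = 4,652 kWh
Cost = 4,652 kWh × £0.268 = £1,246.78 ≈ £1247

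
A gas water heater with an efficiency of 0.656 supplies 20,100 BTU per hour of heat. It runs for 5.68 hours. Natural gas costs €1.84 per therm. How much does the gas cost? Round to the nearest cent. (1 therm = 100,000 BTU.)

Heat delivered = 20,100 BTU/h × 5.68 h = 114,168 BTU
Gas input = 114,168 / 0.656 = 174,037 BTU
= 174,037 / 100,000 = 1.74 therm
Cost = 1.74 × €1.84/therm = €3.20

€3.20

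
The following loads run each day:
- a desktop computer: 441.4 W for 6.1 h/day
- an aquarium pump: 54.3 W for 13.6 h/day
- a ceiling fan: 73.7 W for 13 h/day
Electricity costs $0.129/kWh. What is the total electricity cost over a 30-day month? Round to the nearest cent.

$16.99

desktop computer: 441.4 W × 6.1 h × 30 d = 80,776 Wh = 80.78 kWh
aquarium pump: 54.3 W × 13.6 h × 30 d = 22,154 Wh = 22.15 kWh
ceiling fan: 73.7 W × 13 h × 30 d = 28,743 Wh = 28.74 kWh
Total energy = 80.78 + 22.15 + 28.74 = 131.7 kWh
Cost = 131.7 kWh × $0.129 = $16.99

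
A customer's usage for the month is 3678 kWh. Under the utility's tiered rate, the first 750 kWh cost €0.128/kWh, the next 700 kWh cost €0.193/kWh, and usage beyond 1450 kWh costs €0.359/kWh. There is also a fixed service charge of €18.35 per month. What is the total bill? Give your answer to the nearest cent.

First 750 kWh × €0.128 = €96.00
Next 700 kWh × €0.193 = €135.10
Remaining 2228 kWh × €0.359 = €799.85
Energy charge = €1,030.95; + service €18.35 = €1,049.30

€1049.30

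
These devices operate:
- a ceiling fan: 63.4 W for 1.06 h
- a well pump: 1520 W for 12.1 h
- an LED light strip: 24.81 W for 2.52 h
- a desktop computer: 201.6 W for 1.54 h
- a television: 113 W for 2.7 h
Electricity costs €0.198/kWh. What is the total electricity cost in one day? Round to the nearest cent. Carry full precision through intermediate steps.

ceiling fan: 63.4 W × 1.06 h = 67 Wh = 0.0672 kWh
well pump: 1520 W × 12.1 h = 18,392 Wh = 18.39 kWh
LED light strip: 24.81 W × 2.52 h = 63 Wh = 0.06252 kWh
desktop computer: 201.6 W × 1.54 h = 310 Wh = 0.3105 kWh
television: 113 W × 2.7 h = 305 Wh = 0.3051 kWh
Total energy = 0.0672 + 18.39 + 0.06252 + 0.3105 + 0.3051 = 19.14 kWh
Cost = 19.14 kWh × €0.198 = €3.79

€3.79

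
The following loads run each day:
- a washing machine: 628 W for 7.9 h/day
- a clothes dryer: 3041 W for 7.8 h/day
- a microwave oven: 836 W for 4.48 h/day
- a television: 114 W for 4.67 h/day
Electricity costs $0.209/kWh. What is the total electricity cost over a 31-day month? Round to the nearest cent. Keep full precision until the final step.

washing machine: 628 W × 7.9 h × 31 d = 153,797 Wh = 153.8 kWh
clothes dryer: 3041 W × 7.8 h × 31 d = 735,314 Wh = 735.3 kWh
microwave oven: 836 W × 4.48 h × 31 d = 116,104 Wh = 116.1 kWh
television: 114 W × 4.67 h × 31 d = 16,504 Wh = 16.5 kWh
Total energy = 153.8 + 735.3 + 116.1 + 16.5 = 1,022 kWh
Cost = 1,022 kWh × $0.209 = $213.54

$213.54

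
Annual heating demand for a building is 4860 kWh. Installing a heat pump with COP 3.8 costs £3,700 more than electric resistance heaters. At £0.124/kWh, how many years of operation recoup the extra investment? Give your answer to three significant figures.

8.33 years

Resistance: 4860 kWh × £0.124 = £602.64/yr
Heat pump: 4860 / 3.8 = 1279 kWh in → × £0.124 = £158.59/yr
Annual savings = £444.05
Payback = £3,700 / £444.05 = 8.33 years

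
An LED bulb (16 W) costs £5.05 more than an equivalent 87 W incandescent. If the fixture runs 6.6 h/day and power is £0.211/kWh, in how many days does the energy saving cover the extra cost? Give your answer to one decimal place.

Power saved = 87 − 16 = 71 W
Daily energy saved = 71 W × 6.6 h = 468.6 Wh = 0.4686 kWh
Daily savings = 0.4686 × £0.211 = £0.0989
Payback = £5.05 / £0.0989 per day = 51.07 days

51.1 days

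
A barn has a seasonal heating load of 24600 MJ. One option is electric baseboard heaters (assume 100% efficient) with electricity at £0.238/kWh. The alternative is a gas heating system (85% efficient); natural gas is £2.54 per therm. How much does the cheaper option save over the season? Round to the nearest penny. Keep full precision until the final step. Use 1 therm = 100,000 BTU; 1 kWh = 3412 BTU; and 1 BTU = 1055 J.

£929.70

Heat load = 24600 MJ = 24,600,000,000 J / 1055 = 23,317,536 BTU
Gas: input = 23,317,536 / 0.85 = 27,432,395 BTU = 274.3 therm → 274.3 × £2.54 = £696.78
Electric: 23,317,536 BTU / 3412 = 6,834 kWh → × £0.238 = £1,626.49
Difference = |£696.78 − £1,626.49| = £929.70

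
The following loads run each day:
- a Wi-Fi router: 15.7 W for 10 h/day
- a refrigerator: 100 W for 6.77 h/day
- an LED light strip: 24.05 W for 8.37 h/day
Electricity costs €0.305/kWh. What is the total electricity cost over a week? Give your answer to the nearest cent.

€2.21

Wi-Fi router: 15.7 W × 10 h × 7 d = 1,099 Wh = 1.099 kWh
refrigerator: 100 W × 6.77 h × 7 d = 4,739 Wh = 4.739 kWh
LED light strip: 24.05 W × 8.37 h × 7 d = 1,409 Wh = 1.409 kWh
Total energy = 1.099 + 4.739 + 1.409 = 7.247 kWh
Cost = 7.247 kWh × €0.305 = €2.21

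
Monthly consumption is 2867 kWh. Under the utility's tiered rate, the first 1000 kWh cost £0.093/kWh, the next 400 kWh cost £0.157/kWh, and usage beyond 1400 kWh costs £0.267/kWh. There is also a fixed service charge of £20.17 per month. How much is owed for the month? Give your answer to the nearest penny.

£567.66

First 1000 kWh × £0.093 = £93.00
Next 400 kWh × £0.157 = £62.80
Remaining 1467 kWh × £0.267 = £391.69
Energy charge = £547.49; + service £20.17 = £567.66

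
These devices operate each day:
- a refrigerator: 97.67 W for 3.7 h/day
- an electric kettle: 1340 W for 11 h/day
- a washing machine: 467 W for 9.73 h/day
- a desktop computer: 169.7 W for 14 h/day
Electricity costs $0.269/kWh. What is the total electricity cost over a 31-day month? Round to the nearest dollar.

$184

refrigerator: 97.67 W × 3.7 h × 31 d = 11,203 Wh = 11.2 kWh
electric kettle: 1340 W × 11 h × 31 d = 456,940 Wh = 456.9 kWh
washing machine: 467 W × 9.73 h × 31 d = 140,861 Wh = 140.9 kWh
desktop computer: 169.7 W × 14 h × 31 d = 73,650 Wh = 73.65 kWh
Total energy = 11.2 + 456.9 + 140.9 + 73.65 = 682.7 kWh
Cost = 682.7 kWh × $0.269 = $183.63 ≈ $184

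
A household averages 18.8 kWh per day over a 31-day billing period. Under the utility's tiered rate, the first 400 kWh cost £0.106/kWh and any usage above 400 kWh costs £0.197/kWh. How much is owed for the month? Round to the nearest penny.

Usage = 18.8 kWh/day × 31 days = 582.8 kWh
First 400 kWh × £0.106 = £42.40
Remaining 182.8 kWh × £0.197 = £36.01
Total = £78.41

£78.41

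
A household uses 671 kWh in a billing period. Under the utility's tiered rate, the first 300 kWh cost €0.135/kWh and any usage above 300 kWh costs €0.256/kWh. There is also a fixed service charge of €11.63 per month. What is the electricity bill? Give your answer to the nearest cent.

€147.11

First 300 kWh × €0.135 = €40.50
Remaining 371 kWh × €0.256 = €94.98
Energy charge = €135.48; + service €11.63 = €147.11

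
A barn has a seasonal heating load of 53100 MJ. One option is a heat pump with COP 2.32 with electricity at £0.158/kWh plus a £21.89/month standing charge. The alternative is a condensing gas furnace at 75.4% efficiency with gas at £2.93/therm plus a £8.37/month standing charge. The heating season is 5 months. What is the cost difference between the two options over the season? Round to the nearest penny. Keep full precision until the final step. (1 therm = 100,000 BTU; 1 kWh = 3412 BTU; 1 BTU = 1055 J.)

Heat load = 53100 MJ = 53,100,000,000 J / 1055 = 50,331,754 BTU
Gas: input = 50,331,754 / 0.754 = 66,752,989 BTU = 667.5 therm → 667.5 × £2.93 = £1,955.86; + 5 × £8.37 standing = £1,997.71
Heat pump: 50,331,754 BTU / 3412 = 14,750 kWh heat; / 2.32 = 6,358 kWh in → × £0.158 = £1,004.62; + 5 × £21.89 standing = £1,114.07
Difference = |£1,997.71 − £1,114.07| = £883.64

£883.64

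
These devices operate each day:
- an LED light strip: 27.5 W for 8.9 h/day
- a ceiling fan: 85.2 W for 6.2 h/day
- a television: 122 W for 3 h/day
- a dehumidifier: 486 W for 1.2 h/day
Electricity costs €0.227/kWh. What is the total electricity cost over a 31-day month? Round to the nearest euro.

€12

LED light strip: 27.5 W × 8.9 h × 31 d = 7,587 Wh = 7.587 kWh
ceiling fan: 85.2 W × 6.2 h × 31 d = 16,375 Wh = 16.38 kWh
television: 122 W × 3 h × 31 d = 11,346 Wh = 11.35 kWh
dehumidifier: 486 W × 1.2 h × 31 d = 18,079 Wh = 18.08 kWh
Total energy = 7.587 + 16.38 + 11.35 + 18.08 = 53.39 kWh
Cost = 53.39 kWh × €0.227 = €12.12 ≈ €12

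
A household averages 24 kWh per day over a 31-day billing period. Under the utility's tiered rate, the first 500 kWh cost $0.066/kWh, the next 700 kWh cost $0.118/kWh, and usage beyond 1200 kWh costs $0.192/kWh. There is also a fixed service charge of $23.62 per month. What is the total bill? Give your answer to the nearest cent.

Usage = 24 kWh/day × 31 days = 744 kWh
First 500 kWh × $0.066 = $33.00
Next 244 kWh × $0.118 = $28.79
Remaining tier: 0 kWh (not reached)
Energy charge = $61.79; + service $23.62 = $85.41

$85.41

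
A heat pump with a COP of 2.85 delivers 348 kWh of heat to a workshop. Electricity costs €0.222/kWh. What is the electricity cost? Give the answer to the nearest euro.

Electrical input = 348 kWh / 2.85 = 122.1 kWh
Cost = 122.1 × €0.222/kWh = €27.11 ≈ €27

€27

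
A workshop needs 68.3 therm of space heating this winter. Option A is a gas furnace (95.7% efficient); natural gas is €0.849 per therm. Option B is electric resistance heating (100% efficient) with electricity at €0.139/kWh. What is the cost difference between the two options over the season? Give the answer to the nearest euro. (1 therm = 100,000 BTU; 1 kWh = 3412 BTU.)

€218

Heat load = 68.3 therm × 100,000 = 6,830,000 BTU
Gas: input = 6,830,000 / 0.957 = 7,136,886 BTU = 71.37 therm → 71.37 × €0.849 = €60.59
Electric: 6,830,000 BTU / 3412 = 2,002 kWh → × €0.139 = €278.24
Difference = |€60.59 − €278.24| = €217.65 ≈ €218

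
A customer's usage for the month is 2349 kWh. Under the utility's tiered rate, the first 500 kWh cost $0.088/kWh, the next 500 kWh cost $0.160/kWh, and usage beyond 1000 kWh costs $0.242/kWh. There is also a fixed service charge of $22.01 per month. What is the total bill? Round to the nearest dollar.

First 500 kWh × $0.088 = $44.00
Next 500 kWh × $0.160 = $80.00
Remaining 1349 kWh × $0.242 = $326.46
Energy charge = $450.46; + service $22.01 = $472.47 ≈ $472

$472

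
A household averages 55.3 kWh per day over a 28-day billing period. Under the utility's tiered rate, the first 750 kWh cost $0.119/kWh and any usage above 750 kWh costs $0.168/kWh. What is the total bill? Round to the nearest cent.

Usage = 55.3 kWh/day × 28 days = 1548.4 kWh
First 750 kWh × $0.119 = $89.25
Remaining 798.4 kWh × $0.168 = $134.13
Total = $223.38

$223.38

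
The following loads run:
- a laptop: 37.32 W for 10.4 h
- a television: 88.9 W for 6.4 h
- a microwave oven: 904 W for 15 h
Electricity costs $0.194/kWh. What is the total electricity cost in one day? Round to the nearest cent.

laptop: 37.32 W × 10.4 h = 388 Wh = 0.3881 kWh
television: 88.9 W × 6.4 h = 569 Wh = 0.569 kWh
microwave oven: 904 W × 15 h = 13,560 Wh = 13.56 kWh
Total energy = 0.3881 + 0.569 + 13.56 = 14.52 kWh
Cost = 14.52 kWh × $0.194 = $2.82

$2.82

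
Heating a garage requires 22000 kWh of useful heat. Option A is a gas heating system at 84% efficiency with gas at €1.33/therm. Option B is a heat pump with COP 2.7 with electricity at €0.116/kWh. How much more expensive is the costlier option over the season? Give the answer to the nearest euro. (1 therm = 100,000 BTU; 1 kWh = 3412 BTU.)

Heat load = 22000 kWh × 3412 = 75,064,000 BTU
Gas: input = 75,064,000 / 0.840 = 89,361,905 BTU = 893.6 therm → 893.6 × €1.33 = €1,188.51
Heat pump: 75,064,000 BTU / 3412 = 22,000 kWh heat; / 2.7 = 8,148 kWh in → × €0.116 = €945.19
Difference = |€1,188.51 − €945.19| = €243.33 ≈ €243

€243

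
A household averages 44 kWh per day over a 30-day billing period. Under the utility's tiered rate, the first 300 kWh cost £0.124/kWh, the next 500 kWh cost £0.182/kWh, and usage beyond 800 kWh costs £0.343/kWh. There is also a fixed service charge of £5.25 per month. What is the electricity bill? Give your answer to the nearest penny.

£311.81

Usage = 44 kWh/day × 30 days = 1320 kWh
First 300 kWh × £0.124 = £37.20
Next 500 kWh × £0.182 = £91.00
Remaining 520 kWh × £0.343 = £178.36
Energy charge = £306.56; + service £5.25 = £311.81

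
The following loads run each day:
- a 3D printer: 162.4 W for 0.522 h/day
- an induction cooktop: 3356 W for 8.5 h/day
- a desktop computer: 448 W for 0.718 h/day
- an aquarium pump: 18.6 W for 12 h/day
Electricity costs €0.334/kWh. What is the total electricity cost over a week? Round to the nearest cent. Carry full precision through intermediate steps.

€68.17

3D printer: 162.4 W × 0.522 h × 7 d = 593 Wh = 0.5934 kWh
induction cooktop: 3356 W × 8.5 h × 7 d = 199,682 Wh = 199.7 kWh
desktop computer: 448 W × 0.718 h × 7 d = 2,252 Wh = 2.252 kWh
aquarium pump: 18.6 W × 12 h × 7 d = 1,562 Wh = 1.562 kWh
Total energy = 0.5934 + 199.7 + 2.252 + 1.562 = 204.1 kWh
Cost = 204.1 kWh × €0.334 = €68.17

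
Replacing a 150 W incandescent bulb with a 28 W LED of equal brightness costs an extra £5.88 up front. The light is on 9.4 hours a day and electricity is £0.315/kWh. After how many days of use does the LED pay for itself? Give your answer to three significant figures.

Power saved = 150 − 28 = 122 W
Daily energy saved = 122 W × 9.4 h = 1147 Wh = 1.1468 kWh
Daily savings = 1.1468 × £0.315 = £0.3612
Payback = £5.88 / £0.3612 per day = 16.28 days

16.3 days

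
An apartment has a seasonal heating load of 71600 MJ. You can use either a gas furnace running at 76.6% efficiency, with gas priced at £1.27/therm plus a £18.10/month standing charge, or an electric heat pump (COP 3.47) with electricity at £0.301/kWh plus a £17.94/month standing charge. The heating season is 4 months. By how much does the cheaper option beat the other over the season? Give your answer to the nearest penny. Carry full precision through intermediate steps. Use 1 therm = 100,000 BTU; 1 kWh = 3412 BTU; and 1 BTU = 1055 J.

Heat load = 71600 MJ = 71,600,000,000 J / 1055 = 67,867,299 BTU
Gas: input = 67,867,299 / 0.766 = 88,599,606 BTU = 886 therm → 886 × £1.27 = £1,125.22; + 4 × £18.10 standing = £1,197.62
Heat pump: 67,867,299 BTU / 3412 = 19,890 kWh heat; / 3.47 = 5,732 kWh in → × £0.301 = £1,725.40; + 4 × £17.94 standing = £1,797.16
Difference = |£1,197.62 − £1,797.16| = £599.54

£599.54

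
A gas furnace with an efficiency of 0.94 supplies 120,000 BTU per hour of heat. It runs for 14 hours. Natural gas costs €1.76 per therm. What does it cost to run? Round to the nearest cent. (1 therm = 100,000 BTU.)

Heat delivered = 120,000 BTU/h × 14 h = 1,680,000 BTU
Gas input = 1,680,000 / 0.94 = 1,787,234 BTU
= 1,787,234 / 100,000 = 17.87 therm
Cost = 17.87 × €1.76/therm = €31.46

€31.46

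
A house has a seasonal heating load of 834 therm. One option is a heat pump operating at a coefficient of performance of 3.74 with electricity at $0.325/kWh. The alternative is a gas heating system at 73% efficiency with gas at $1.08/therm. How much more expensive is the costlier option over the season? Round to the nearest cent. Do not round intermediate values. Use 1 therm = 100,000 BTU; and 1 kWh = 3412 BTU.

$890.21

Heat load = 834 therm × 100,000 = 83,400,000 BTU
Gas: input = 83,400,000 / 0.73 = 114,246,575 BTU = 1,142 therm → 1,142 × $1.08 = $1,233.86
Heat pump: 83,400,000 BTU / 3412 = 24,440 kWh heat; / 3.74 = 6,536 kWh in → × $0.325 = $2,124.07
Difference = |$1,233.86 − $2,124.07| = $890.21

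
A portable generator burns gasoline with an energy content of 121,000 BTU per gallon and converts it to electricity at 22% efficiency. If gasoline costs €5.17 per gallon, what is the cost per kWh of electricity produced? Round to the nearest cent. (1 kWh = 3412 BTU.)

€0.66

Electrical output per gallon = 121,000 BTU × 0.22 / 3412 BTU/kWh = 7.802 kWh
Cost per kWh = €5.17 / 7.802 kWh = €0.663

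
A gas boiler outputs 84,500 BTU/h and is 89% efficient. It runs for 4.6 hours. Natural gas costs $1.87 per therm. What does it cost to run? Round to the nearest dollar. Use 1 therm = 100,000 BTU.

Heat delivered = 84,500 BTU/h × 4.6 h = 388,700 BTU
Gas input = 388,700 / 0.89 = 436,742 BTU
= 436,742 / 100,000 = 4.367 therm
Cost = 4.367 × $1.87/therm = $8.17 ≈ $8

$8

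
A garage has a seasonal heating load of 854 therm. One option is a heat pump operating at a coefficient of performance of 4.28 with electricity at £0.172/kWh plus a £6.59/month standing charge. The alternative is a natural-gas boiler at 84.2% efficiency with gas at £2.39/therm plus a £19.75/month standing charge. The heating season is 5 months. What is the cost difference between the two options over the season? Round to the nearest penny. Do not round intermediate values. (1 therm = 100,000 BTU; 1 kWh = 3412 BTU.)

Heat load = 854 therm × 100,000 = 85,400,000 BTU
Gas: input = 85,400,000 / 0.842 = 101,425,178 BTU = 1,014 therm → 1,014 × £2.39 = £2,424.06; + 5 × £19.75 standing = £2,522.81
Heat pump: 85,400,000 BTU / 3412 = 25,030 kWh heat; / 4.28 = 5,848 kWh in → × £0.172 = £1,005.85; + 5 × £6.59 standing = £1,038.80
Difference = |£2,522.81 − £1,038.80| = £1,484.01

£1484.01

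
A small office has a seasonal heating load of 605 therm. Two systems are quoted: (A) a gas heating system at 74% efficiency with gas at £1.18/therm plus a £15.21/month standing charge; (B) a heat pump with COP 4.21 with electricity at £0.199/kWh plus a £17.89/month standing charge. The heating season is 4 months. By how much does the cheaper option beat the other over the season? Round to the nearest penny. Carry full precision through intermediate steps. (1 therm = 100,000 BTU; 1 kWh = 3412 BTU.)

Heat load = 605 therm × 100,000 = 60,500,000 BTU
Gas: input = 60,500,000 / 0.74 = 81,756,757 BTU = 817.6 therm → 817.6 × £1.18 = £964.73; + 4 × £15.21 standing = £1,025.57
Heat pump: 60,500,000 BTU / 3412 = 17,730 kWh heat; / 4.21 = 4,212 kWh in → × £0.199 = £838.14; + 4 × £17.89 standing = £909.70
Difference = |£1,025.57 − £909.70| = £115.87

£115.87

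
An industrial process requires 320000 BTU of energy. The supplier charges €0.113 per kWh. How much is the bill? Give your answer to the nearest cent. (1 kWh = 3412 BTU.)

320000 BTU × (0.00029308 kWh/BTU) = 93.79 kWh
Cost = 93.79 kWh × €0.113/kWh = €10.60

€10.60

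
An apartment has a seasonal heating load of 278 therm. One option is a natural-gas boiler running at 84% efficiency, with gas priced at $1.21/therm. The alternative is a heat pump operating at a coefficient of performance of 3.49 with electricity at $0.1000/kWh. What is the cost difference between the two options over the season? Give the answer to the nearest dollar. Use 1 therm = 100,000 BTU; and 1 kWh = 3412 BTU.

$167

Heat load = 278 therm × 100,000 = 27,800,000 BTU
Gas: input = 27,800,000 / 0.84 = 33,095,238 BTU = 331 therm → 331 × $1.21 = $400.45
Heat pump: 27,800,000 BTU / 3412 = 8,148 kWh heat; / 3.49 = 2,335 kWh in → × $0.1000 = $233.46
Difference = |$400.45 − $233.46| = $166.99 ≈ $167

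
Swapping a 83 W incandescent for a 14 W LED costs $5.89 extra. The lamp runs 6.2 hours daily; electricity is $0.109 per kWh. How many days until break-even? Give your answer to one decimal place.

126.3 days

Power saved = 83 − 14 = 69 W
Daily energy saved = 69 W × 6.2 h = 427.8 Wh = 0.4278 kWh
Daily savings = 0.4278 × $0.109 = $0.0466
Payback = $5.89 / $0.0466 per day = 126.3 days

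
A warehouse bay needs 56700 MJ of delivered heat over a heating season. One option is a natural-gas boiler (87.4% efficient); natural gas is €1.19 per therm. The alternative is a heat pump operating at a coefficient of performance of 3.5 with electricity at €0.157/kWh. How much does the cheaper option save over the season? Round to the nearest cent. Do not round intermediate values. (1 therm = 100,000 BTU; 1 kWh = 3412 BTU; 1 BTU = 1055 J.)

Heat load = 56700 MJ = 56,700,000,000 J / 1055 = 53,744,076 BTU
Gas: input = 53,744,076 / 0.874 = 61,492,078 BTU = 614.9 therm → 614.9 × €1.19 = €731.76
Heat pump: 53,744,076 BTU / 3412 = 15,750 kWh heat; / 3.5 = 4,500 kWh in → × €0.157 = €706.57
Difference = |€731.76 − €706.57| = €25.19

€25.19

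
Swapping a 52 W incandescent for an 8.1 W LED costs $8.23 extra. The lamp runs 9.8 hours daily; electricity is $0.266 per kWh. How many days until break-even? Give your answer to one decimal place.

71.9 days

Power saved = 52 − 8.1 = 43.9 W
Daily energy saved = 43.9 W × 9.8 h = 430.2 Wh = 0.43022 kWh
Daily savings = 0.43022 × $0.266 = $0.1144
Payback = $8.23 / $0.1144 per day = 71.92 days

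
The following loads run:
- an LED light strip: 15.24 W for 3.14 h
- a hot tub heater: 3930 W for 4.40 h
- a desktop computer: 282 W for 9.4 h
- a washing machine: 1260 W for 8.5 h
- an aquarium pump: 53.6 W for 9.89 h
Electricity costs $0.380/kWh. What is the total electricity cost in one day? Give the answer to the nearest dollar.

LED light strip: 15.24 W × 3.14 h = 48 Wh = 0.04785 kWh
hot tub heater: 3930 W × 4.40 h = 17,292 Wh = 17.29 kWh
desktop computer: 282 W × 9.4 h = 2,651 Wh = 2.651 kWh
washing machine: 1260 W × 8.5 h = 10,710 Wh = 10.71 kWh
aquarium pump: 53.6 W × 9.89 h = 530 Wh = 0.5301 kWh
Total energy = 0.04785 + 17.29 + 2.651 + 10.71 + 0.5301 = 31.23 kWh
Cost = 31.23 kWh × $0.380 = $11.87 ≈ $12

$12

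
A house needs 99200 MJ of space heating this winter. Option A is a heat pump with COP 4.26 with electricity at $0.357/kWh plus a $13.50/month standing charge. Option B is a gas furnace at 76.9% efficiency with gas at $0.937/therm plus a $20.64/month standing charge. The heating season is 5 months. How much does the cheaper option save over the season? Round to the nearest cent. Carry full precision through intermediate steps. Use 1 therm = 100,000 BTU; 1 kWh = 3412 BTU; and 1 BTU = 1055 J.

Heat load = 99200 MJ = 99,200,000,000 J / 1055 = 94,028,436 BTU
Gas: input = 94,028,436 / 0.769 = 122,273,649 BTU = 1,223 therm → 1,223 × $0.937 = $1,145.70; + 5 × $20.64 standing = $1,248.90
Heat pump: 94,028,436 BTU / 3412 = 27,560 kWh heat; / 4.26 = 6,469 kWh in → × $0.357 = $2,309.45; + 5 × $13.50 standing = $2,376.95
Difference = |$1,248.90 − $2,376.95| = $1,128.05

$1128.05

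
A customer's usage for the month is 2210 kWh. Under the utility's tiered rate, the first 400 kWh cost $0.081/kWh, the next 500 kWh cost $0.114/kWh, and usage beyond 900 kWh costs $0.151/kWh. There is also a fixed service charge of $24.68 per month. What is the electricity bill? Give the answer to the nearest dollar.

First 400 kWh × $0.081 = $32.40
Next 500 kWh × $0.114 = $57.00
Remaining 1310 kWh × $0.151 = $197.81
Energy charge = $287.21; + service $24.68 = $311.89 ≈ $312

$312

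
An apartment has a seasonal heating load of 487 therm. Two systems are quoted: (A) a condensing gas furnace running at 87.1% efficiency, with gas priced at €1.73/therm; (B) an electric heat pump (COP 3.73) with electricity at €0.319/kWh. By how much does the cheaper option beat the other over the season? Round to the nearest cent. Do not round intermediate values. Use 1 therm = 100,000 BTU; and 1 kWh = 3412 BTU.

Heat load = 487 therm × 100,000 = 48,700,000 BTU
Gas: input = 48,700,000 / 0.871 = 55,912,744 BTU = 559.1 therm → 559.1 × €1.73 = €967.29
Heat pump: 48,700,000 BTU / 3412 = 14,270 kWh heat; / 3.73 = 3,827 kWh in → × €0.319 = €1,220.68
Difference = |€967.29 − €1,220.68| = €253.39

€253.39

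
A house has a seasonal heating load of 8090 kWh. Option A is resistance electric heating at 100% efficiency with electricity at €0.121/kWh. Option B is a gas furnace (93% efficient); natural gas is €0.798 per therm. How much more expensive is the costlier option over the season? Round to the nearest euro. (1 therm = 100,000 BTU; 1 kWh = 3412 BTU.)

€742

Heat load = 8090 kWh × 3412 = 27,603,080 BTU
Gas: input = 27,603,080 / 0.930 = 29,680,731 BTU = 296.8 therm → 296.8 × €0.798 = €236.85
Electric: 27,603,080 BTU / 3412 = 8,090 kWh → × €0.121 = €978.89
Difference = |€236.85 − €978.89| = €742.04 ≈ €742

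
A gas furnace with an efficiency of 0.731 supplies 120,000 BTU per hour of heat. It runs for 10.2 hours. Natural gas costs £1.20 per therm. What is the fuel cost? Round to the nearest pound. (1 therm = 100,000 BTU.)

Heat delivered = 120,000 BTU/h × 10.2 h = 1,224,000 BTU
Gas input = 1,224,000 / 0.731 = 1,674,419 BTU
= 1,674,419 / 100,000 = 16.74 therm
Cost = 16.74 × £1.20/therm = £20.09 ≈ £20

£20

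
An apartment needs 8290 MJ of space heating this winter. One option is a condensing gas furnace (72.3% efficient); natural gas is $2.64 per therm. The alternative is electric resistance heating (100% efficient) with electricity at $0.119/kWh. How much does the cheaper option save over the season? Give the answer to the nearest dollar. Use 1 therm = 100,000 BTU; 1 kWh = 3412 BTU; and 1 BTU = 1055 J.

$13

Heat load = 8290 MJ = 8,290,000,000 J / 1055 = 7,857,820 BTU
Gas: input = 7,857,820 / 0.723 = 10,868,354 BTU = 108.7 therm → 108.7 × $2.64 = $286.92
Electric: 7,857,820 BTU / 3412 = 2,303 kWh → × $0.119 = $274.06
Difference = |$286.92 − $274.06| = $12.87 ≈ $13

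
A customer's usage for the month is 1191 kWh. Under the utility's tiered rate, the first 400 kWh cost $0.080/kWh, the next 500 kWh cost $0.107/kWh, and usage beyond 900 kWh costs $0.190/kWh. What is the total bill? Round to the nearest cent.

$140.79

First 400 kWh × $0.080 = $32.00
Next 500 kWh × $0.107 = $53.50
Remaining 291 kWh × $0.190 = $55.29
Total = $140.79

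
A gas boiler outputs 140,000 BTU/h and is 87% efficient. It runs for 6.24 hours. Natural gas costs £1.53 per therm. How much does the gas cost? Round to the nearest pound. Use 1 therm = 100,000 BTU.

£15

Heat delivered = 140,000 BTU/h × 6.24 h = 873,600 BTU
Gas input = 873,600 / 0.87 = 1,004,138 BTU
= 1,004,138 / 100,000 = 10.04 therm
Cost = 10.04 × £1.53/therm = £15.36 ≈ £15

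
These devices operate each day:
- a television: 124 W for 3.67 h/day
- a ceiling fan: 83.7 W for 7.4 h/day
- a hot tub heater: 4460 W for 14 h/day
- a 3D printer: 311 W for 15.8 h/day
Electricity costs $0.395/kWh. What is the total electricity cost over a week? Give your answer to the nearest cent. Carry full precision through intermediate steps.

$189.20

television: 124 W × 3.67 h × 7 d = 3,186 Wh = 3.186 kWh
ceiling fan: 83.7 W × 7.4 h × 7 d = 4,336 Wh = 4.336 kWh
hot tub heater: 4460 W × 14 h × 7 d = 437,080 Wh = 437.1 kWh
3D printer: 311 W × 15.8 h × 7 d = 34,397 Wh = 34.4 kWh
Total energy = 3.186 + 4.336 + 437.1 + 34.4 = 479 kWh
Cost = 479 kWh × $0.395 = $189.20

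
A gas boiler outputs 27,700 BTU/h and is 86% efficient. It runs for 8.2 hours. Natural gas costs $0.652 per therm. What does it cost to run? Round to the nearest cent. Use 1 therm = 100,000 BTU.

Heat delivered = 27,700 BTU/h × 8.2 h = 227,140 BTU
Gas input = 227,140 / 0.86 = 264,116 BTU
= 264,116 / 100,000 = 2.641 therm
Cost = 2.641 × $0.652/therm = $1.72

$1.72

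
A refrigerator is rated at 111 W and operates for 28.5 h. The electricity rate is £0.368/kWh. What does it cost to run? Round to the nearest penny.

£1.16

Energy = 111 W × 28.5 h = 3,164 Wh = 3.163 kWh
Cost = 3.163 kWh × £0.368/kWh = £1.16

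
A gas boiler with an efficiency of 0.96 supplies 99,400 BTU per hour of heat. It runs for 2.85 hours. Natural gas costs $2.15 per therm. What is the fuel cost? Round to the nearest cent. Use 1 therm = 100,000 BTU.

Heat delivered = 99,400 BTU/h × 2.85 h = 283,290 BTU
Gas input = 283,290 / 0.96 = 295,094 BTU
= 295,094 / 100,000 = 2.951 therm
Cost = 2.951 × $2.15/therm = $6.34

$6.34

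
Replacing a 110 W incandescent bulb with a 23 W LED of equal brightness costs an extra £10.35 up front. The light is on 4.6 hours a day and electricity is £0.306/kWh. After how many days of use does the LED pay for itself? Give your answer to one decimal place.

84.5 days

Power saved = 110 − 23 = 87 W
Daily energy saved = 87 W × 4.6 h = 400.2 Wh = 0.4002 kWh
Daily savings = 0.4002 × £0.306 = £0.1225
Payback = £10.35 / £0.1225 per day = 84.52 days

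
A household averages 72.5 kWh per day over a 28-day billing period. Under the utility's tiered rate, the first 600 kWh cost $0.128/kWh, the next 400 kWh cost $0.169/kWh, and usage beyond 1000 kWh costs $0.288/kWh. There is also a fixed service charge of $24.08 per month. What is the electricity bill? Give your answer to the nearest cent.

$465.12

Usage = 72.5 kWh/day × 28 days = 2030 kWh
First 600 kWh × $0.128 = $76.80
Next 400 kWh × $0.169 = $67.60
Remaining 1030 kWh × $0.288 = $296.64
Energy charge = $441.04; + service $24.08 = $465.12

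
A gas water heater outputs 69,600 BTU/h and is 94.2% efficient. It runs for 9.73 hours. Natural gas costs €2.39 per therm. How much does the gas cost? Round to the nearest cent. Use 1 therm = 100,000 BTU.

€17.18

Heat delivered = 69,600 BTU/h × 9.73 h = 677,208 BTU
Gas input = 677,208 / 0.942 = 718,904 BTU
= 718,904 / 100,000 = 7.189 therm
Cost = 7.189 × €2.39/therm = €17.18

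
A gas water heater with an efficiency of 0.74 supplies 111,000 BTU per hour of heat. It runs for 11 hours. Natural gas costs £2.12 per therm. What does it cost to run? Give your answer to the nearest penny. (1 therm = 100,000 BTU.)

£34.98

Heat delivered = 111,000 BTU/h × 11 h = 1,221,000 BTU
Gas input = 1,221,000 / 0.74 = 1,650,000 BTU
= 1,650,000 / 100,000 = 16.5 therm
Cost = 16.5 × £2.12/therm = £34.98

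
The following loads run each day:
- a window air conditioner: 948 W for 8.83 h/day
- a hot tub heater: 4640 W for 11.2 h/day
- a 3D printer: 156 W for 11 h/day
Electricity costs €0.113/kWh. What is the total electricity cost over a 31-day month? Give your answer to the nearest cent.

€217.38

window air conditioner: 948 W × 8.83 h × 31 d = 259,496 Wh = 259.5 kWh
hot tub heater: 4640 W × 11.2 h × 31 d = 1,611,008 Wh = 1,611 kWh
3D printer: 156 W × 11 h × 31 d = 53,196 Wh = 53.2 kWh
Total energy = 259.5 + 1,611 + 53.2 = 1,924 kWh
Cost = 1,924 kWh × €0.113 = €217.38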